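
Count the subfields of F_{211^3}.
F_{211^3} has 2 subfields

The subfields of F_{p^n} are exactly the fields F_{p^d} for d | n (each is the fixed field of the unique index-d subgroup of Gal(F_{p^n}/F_p) ≅ Z/nZ). The divisors of n = 3 are {1, 3}, giving 2 subfields: F_{211^1}, F_{211^3}.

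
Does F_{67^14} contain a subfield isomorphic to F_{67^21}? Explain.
No: F_{67^21} is not a subfield of F_{67^14}

F_{p^m} embeds in F_{p^n} iff m | n. Here 21 ∤ 14 (since 14 = 0·21 + 14 with remainder 14 ≠ 0), so F_{67^21} is not a subfield of F_{67^14}. Equivalently: if it were, the tower law would give 21 = [F_{67^21}:F_67] dividing [F_{67^14}:F_67] = 14, contradiction.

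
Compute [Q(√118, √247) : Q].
[Q(√118, √247) : Q] = 4

[Q(√118):Q] = 2 (min poly x^2 - 118, irreducible since 118 is squarefree > 1). For the top step, suppose √247 ∈ Q(√118), say √247 = c + d√118 with c, d ∈ Q. Squaring: 247 = c^2 + 118d^2 + 2cd√118. Since √118 ∉ Q this forces 2cd = 0. If d = 0 then √247 = c ∈ Q, contradicting 247 squarefree > 1. If c = 0 then 247 = 118d^2, so 118·247 = (118d)^2 is a perfect square in Q — but 118·247 = 29146 is not a perfect square (since 118 and 247 are distinct squarefree integers). Contradiction. Hence √247 ∉ Q(√118), so x^2 - 247 stays irreducible over Q(√118) and [Q(√118, √247) : Q(√118)] = 2. By the tower law, [Q(√118, √247) : Q] = 2 · 2 = 4.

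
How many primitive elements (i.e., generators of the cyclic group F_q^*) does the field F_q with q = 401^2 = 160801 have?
There are φ(160800) = 42240 primitive elements

F_q^* is cyclic of order q - 1 = 160800. A cyclic group of order m has exactly φ(m) generators. Here m = 160800 = 2^5 · 3 · 5^2 · 67, so the number of primitive elements is φ(160800) = 42240.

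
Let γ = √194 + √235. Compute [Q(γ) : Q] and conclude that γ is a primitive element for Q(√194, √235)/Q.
[Q(γ) : Q] = 4 (equivalently, Q(γ) = Q(√194, √235))

Obviously Q(γ) ⊆ Q(√194, √235), and [Q(√194, √235):Q] = 4 (since 194, 235 are distinct squarefree integers > 1 with 45590 not a perfect square). To show equality we compute the minimal polynomial of γ. From γ = √194 + √235: γ^2 = 194 + 2√(45590) + 235 = 429 + 2√(45590), so γ^2 - 429 = 2√(45590); squaring, (γ^2 - 429)^2 = 4·45590, i.e. γ^4 - 858γ^2 + 184041 - 182360 = 0, i.e. γ^4 - 858γ^2 + 1681 = 0. So γ is a root of x^4 - 858x^2 + 1681. This polynomial is irreducible over Q: it has no rational root (each ±√194 ± √235 is irrational), and any factorization into two quadratics over Q would force √(45590) ∈ Q (pairing opposite roots) or √194, √235 ∈ Q (other pairings), all impossible. Hence [Q(γ):Q] = 4 = [Q(√194, √235):Q], so Q(γ) = Q(√194, √235).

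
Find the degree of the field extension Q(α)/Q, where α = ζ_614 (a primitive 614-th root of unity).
[Q(α):Q] = 306

The minimal polynomial of ζ_614 over Q is the 614-th cyclotomic polynomial Φ_614(x), which is irreducible over Q and has degree φ(614) = 306. Hence [Q(α):Q] = φ(614) = 306.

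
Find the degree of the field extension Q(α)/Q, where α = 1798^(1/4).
[Q(α):Q] = 4

α is a root of x^4 - 1798. By Eisenstein's criterion at the prime p = 2 (which divides the constant term 1798 but p^2 = 4 does not, since 1798 is squarefree), x^4 - 1798 is irreducible over Q. Hence [Q(α):Q] = 4.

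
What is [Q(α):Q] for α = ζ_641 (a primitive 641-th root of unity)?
[Q(α):Q] = 640

The minimal polynomial of ζ_641 over Q is the 641-th cyclotomic polynomial Φ_641(x), which is irreducible over Q and has degree φ(641) = 640. Hence [Q(α):Q] = φ(641) = 640.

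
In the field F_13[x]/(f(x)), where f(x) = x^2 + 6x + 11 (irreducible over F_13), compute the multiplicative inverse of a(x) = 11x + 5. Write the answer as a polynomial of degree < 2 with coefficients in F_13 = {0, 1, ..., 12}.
a(x)^(-1) ≡ 11x + 9 (mod f(x))

Since f is irreducible over F_13, F_13[x]/(f) is a field and a(x) ≠ 0 has an inverse. Apply the extended Euclidean algorithm to f(x) and a(x) in F_13[x]: f(x) = (6x + 12)·a(x) + (3). The last nonzero remainder is the constant 3 = gcd(f, a) in F_13. Back-substituting through the division chain expresses 3 = s(x)·a(x) + t(x)·f(x) with s(x) ≡ 7x + 1 (mod f), so (7x + 1)·a(x) ≡ 3 (mod f). Multiplying by 3^(-1) ≡ 9 in F_13 gives a(x)^(-1) ≡ 9·(7x + 1) ≡ 11x + 9 (mod f). Check: (11x + 5)·(11x + 9) = 4x^2 + 11x + 6 ≡ 1 (mod x^2 + 6x + 11).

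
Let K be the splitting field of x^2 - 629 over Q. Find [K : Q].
[K : Q] = 2

f(x) = x^2 - 629 factors as (x - √629)(x + √629). The splitting field is K = Q(√629). Since 629 is squarefree and > 1, it is not a perfect square, so x^2 - 629 is irreducible over Q and [Q(√629) : Q] = 2. Hence [K : Q] = 2.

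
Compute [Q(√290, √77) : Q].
[Q(√290, √77) : Q] = 4

[Q(√290):Q] = 2 (min poly x^2 - 290, irreducible since 290 is squarefree > 1). For the top step, suppose √77 ∈ Q(√290), say √77 = c + d√290 with c, d ∈ Q. Squaring: 77 = c^2 + 290d^2 + 2cd√290. Since √290 ∉ Q this forces 2cd = 0. If d = 0 then √77 = c ∈ Q, contradicting 77 squarefree > 1. If c = 0 then 77 = 290d^2, so 290·77 = (290d)^2 is a perfect square in Q — but 290·77 = 22330 is not a perfect square (since 290 and 77 are distinct squarefree integers). Contradiction. Hence √77 ∉ Q(√290), so x^2 - 77 stays irreducible over Q(√290) and [Q(√290, √77) : Q(√290)] = 2. By the tower law, [Q(√290, √77) : Q] = 2 · 2 = 4.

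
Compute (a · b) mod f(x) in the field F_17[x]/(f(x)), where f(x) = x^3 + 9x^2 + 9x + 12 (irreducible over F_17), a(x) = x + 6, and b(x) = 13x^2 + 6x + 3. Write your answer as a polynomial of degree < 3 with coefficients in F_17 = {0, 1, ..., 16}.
a · b ≡ x^2 + 7x + 15 (mod f(x))

Multiply in F_17[x]: a(x)·b(x) = (x + 6)·(13x^2 + 6x + 3) = 13x^3 + 16x^2 + 5x + 1. This has degree ≥ 3, so divide by f(x) over F_17: 13x^3 + 16x^2 + 5x + 1 = (13)·(x^3 + 9x^2 + 9x + 12) + (x^2 + 7x + 15). Hence a·b ≡ x^2 + 7x + 15 (mod f). (F_17[x]/(f) is a field with 17^3 = 4913 elements since f is irreducible of degree 3.)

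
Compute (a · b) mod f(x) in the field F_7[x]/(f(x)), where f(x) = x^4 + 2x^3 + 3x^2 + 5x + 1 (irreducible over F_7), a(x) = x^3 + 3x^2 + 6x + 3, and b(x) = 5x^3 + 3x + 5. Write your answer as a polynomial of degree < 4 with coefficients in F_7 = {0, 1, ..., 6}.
a · b ≡ x^3 + x (mod f(x))

Multiply in F_7[x]: a(x)·b(x) = (x^3 + 3x^2 + 6x + 3)·(5x^3 + 3x + 5) = 5x^6 + x^5 + 5x^4 + x^3 + 5x^2 + 4x + 1. This has degree ≥ 4, so divide by f(x) over F_7: 5x^6 + x^5 + 5x^4 + x^3 + 5x^2 + 4x + 1 = (5x^2 + 5x + 1)·(x^4 + 2x^3 + 3x^2 + 5x + 1) + (x^3 + x). Hence a·b ≡ x^3 + x (mod f). (F_7[x]/(f) is a field with 7^4 = 2401 elements since f is irreducible of degree 4.)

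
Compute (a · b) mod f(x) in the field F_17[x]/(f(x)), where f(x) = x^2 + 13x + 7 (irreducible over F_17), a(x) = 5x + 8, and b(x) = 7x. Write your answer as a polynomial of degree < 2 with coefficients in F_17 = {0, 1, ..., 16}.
a · b ≡ 9x + 10 (mod f(x))

Multiply in F_17[x]: a(x)·b(x) = (5x + 8)·(7x) = x^2 + 5x. This has degree ≥ 2, so divide by f(x) over F_17: x^2 + 5x = (1)·(x^2 + 13x + 7) + (9x + 10). Hence a·b ≡ 9x + 10 (mod f). (F_17[x]/(f) is a field with 17^2 = 289 elements since f is irreducible of degree 2.)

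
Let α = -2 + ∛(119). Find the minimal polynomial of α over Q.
m_α(x) = x^3 + 6x^2 + 12x - 111

Set β = α + 2 = ∛(119), so β^3 = 119. Then (α + 2)^3 - 119 = 0, i.e. α is a root of g(x) = (x + 2)^3 - 119 = x^3 + 6x^2 + 12x - 111. Since g(x) = h(x + 2) where h(x) = x^3 - 119, and h is irreducible over Q (because 119 is not a perfect cube, so h has no rational root, and a monic cubic with no rational root is irreducible), g is also irreducible (irreducibility is preserved under the substitution x → x + 2). Hence m_α(x) = x^3 + 6x^2 + 12x - 111.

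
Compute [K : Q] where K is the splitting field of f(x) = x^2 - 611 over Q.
[K : Q] = 2

f(x) = x^2 - 611 factors as (x - √611)(x + √611). The splitting field is K = Q(√611). Since 611 is squarefree and > 1, it is not a perfect square, so x^2 - 611 is irreducible over Q and [Q(√611) : Q] = 2. Hence [K : Q] = 2.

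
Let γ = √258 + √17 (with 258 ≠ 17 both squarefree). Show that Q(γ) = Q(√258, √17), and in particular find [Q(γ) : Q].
[Q(γ) : Q] = 4 (equivalently, Q(γ) = Q(√258, √17))

Obviously Q(γ) ⊆ Q(√258, √17), and [Q(√258, √17):Q] = 4 (since 258, 17 are distinct squarefree integers > 1 with 4386 not a perfect square). To show equality we compute the minimal polynomial of γ. From γ = √258 + √17: γ^2 = 258 + 2√(4386) + 17 = 275 + 2√(4386), so γ^2 - 275 = 2√(4386); squaring, (γ^2 - 275)^2 = 4·4386, i.e. γ^4 - 550γ^2 + 75625 - 17544 = 0, i.e. γ^4 - 550γ^2 + 58081 = 0. So γ is a root of x^4 - 550x^2 + 58081. This polynomial is irreducible over Q: it has no rational root (each ±√258 ± √17 is irrational), and any factorization into two quadratics over Q would force √(4386) ∈ Q (pairing opposite roots) or √258, √17 ∈ Q (other pairings), all impossible. Hence [Q(γ):Q] = 4 = [Q(√258, √17):Q], so Q(γ) = Q(√258, √17).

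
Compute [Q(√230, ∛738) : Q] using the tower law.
[Q(√230, ∛738) : Q] = 6

Let L = Q(√230, ∛738). Since Q(√230) ⊂ L and [Q(√230):Q] = 2, the tower law gives 2 | [L:Q]. Likewise Q(∛738) ⊂ L with [Q(∛738):Q] = 3 (because 738 is not a perfect cube), so 3 | [L:Q]. As gcd(2,3) = 1, [L:Q] is divisible by 6. Conversely L is generated over Q by √230 and ∛738, so [L:Q] ≤ 2·3 = 6. Therefore [Q(√230, ∛738) : Q] = 6.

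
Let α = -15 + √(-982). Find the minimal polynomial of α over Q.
m_α(x) = x^2 + 30x + 1207

From α + 15 = √(-982), squaring gives (α + 15)^2 = -982, i.e. α^2 + 30α + 225 = -982, so α^2 + 30α + 1207 = 0. The discriminant of x^2 + 30x + 1207 is (30)^2 - 4·(1207) = 900 - 4828 = -3928, and 4·(-982) is not a perfect square in Q since -982 is squarefree and ≠ 1. Hence x^2 + 30x + 1207 is irreducible over Q and is the minimal polynomial of α.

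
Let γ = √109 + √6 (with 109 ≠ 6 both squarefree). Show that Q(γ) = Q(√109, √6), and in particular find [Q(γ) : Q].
[Q(γ) : Q] = 4 (equivalently, Q(γ) = Q(√109, √6))

Obviously Q(γ) ⊆ Q(√109, √6), and [Q(√109, √6):Q] = 4 (since 109, 6 are distinct squarefree integers > 1 with 654 not a perfect square). To show equality we compute the minimal polynomial of γ. From γ = √109 + √6: γ^2 = 109 + 2√(654) + 6 = 115 + 2√(654), so γ^2 - 115 = 2√(654); squaring, (γ^2 - 115)^2 = 4·654, i.e. γ^4 - 230γ^2 + 13225 - 2616 = 0, i.e. γ^4 - 230γ^2 + 10609 = 0. So γ is a root of x^4 - 230x^2 + 10609. This polynomial is irreducible over Q: it has no rational root (each ±√109 ± √6 is irrational), and any factorization into two quadratics over Q would force √(654) ∈ Q (pairing opposite roots) or √109, √6 ∈ Q (other pairings), all impossible. Hence [Q(γ):Q] = 4 = [Q(√109, √6):Q], so Q(γ) = Q(√109, √6).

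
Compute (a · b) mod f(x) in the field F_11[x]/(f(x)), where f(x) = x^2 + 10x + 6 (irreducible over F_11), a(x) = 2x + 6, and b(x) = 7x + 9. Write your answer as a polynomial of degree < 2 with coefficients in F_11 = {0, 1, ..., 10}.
a · b ≡ 8x + 3 (mod f(x))

Multiply in F_11[x]: a(x)·b(x) = (2x + 6)·(7x + 9) = 3x^2 + 5x + 10. This has degree ≥ 2, so divide by f(x) over F_11: 3x^2 + 5x + 10 = (3)·(x^2 + 10x + 6) + (8x + 3). Hence a·b ≡ 8x + 3 (mod f). (F_11[x]/(f) is a field with 11^2 = 121 elements since f is irreducible of degree 2.)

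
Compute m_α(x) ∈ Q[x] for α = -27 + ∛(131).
m_α(x) = x^3 + 81x^2 + 2187x + 19552

Set β = α + 27 = ∛(131), so β^3 = 131. Then (α + 27)^3 - 131 = 0, i.e. α is a root of g(x) = (x + 27)^3 - 131 = x^3 + 81x^2 + 2187x + 19552. Since g(x) = h(x + 27) where h(x) = x^3 - 131, and h is irreducible over Q (because 131 is not a perfect cube, so h has no rational root, and a monic cubic with no rational root is irreducible), g is also irreducible (irreducibility is preserved under the substitution x → x + 27). Hence m_α(x) = x^3 + 81x^2 + 2187x + 19552.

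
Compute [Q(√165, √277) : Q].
[Q(√165, √277) : Q] = 4

[Q(√165):Q] = 2 (min poly x^2 - 165, irreducible since 165 is squarefree > 1). For the top step, suppose √277 ∈ Q(√165), say √277 = c + d√165 with c, d ∈ Q. Squaring: 277 = c^2 + 165d^2 + 2cd√165. Since √165 ∉ Q this forces 2cd = 0. If d = 0 then √277 = c ∈ Q, contradicting 277 squarefree > 1. If c = 0 then 277 = 165d^2, so 165·277 = (165d)^2 is a perfect square in Q — but 165·277 = 45705 is not a perfect square (since 165 and 277 are distinct squarefree integers). Contradiction. Hence √277 ∉ Q(√165), so x^2 - 277 stays irreducible over Q(√165) and [Q(√165, √277) : Q(√165)] = 2. By the tower law, [Q(√165, √277) : Q] = 2 · 2 = 4.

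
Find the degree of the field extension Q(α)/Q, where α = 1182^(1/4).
[Q(α):Q] = 4

α is a root of x^4 - 1182. By Eisenstein's criterion at the prime p = 2 (which divides the constant term 1182 but p^2 = 4 does not, since 1182 is squarefree), x^4 - 1182 is irreducible over Q. Hence [Q(α):Q] = 4.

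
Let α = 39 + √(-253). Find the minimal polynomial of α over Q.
m_α(x) = x^2 - 78x + 1774

From α - 39 = √(-253), squaring gives (α - 39)^2 = -253, i.e. α^2 - 78α + 1521 = -253, so α^2 - 78α + 1774 = 0. The discriminant of x^2 - 78x + 1774 is (-78)^2 - 4·(1774) = 6084 - 7096 = -1012, and 4·(-253) is not a perfect square in Q since -253 is squarefree and ≠ 1. Hence x^2 - 78x + 1774 is irreducible over Q and is the minimal polynomial of α.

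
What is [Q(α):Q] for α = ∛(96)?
[Q(α):Q] = 3

The minimal polynomial of α is x^3 - 96, irreducible over Q since 96 is not a perfect cube (so x^3 - 96 has no rational root). Hence [Q(α):Q] = deg(m_α) = 3.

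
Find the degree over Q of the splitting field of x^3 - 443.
[K : Q] = 6

The roots of x^3 - 443 are ∛443, ω∛443, ω^2∛443 where ω = e^(2πi/3) is a primitive cube root of unity, so K = Q(∛443, ω). Now [Q(∛443):Q] = 3 (since 443 is not a perfect cube, x^3 - 443 is irreducible) and [Q(ω):Q] = 2. Both 2 and 3 divide [K:Q], and [K:Q] ≤ 3·2 = 6, so [K:Q] = 6. (Equivalently: Q(∛443) ⊂ R but ω ∉ R, so [K : Q(∛443)] = 2.)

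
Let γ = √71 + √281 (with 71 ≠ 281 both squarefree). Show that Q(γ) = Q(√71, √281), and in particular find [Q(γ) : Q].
[Q(γ) : Q] = 4 (equivalently, Q(γ) = Q(√71, √281))

Obviously Q(γ) ⊆ Q(√71, √281), and [Q(√71, √281):Q] = 4 (since 71, 281 are distinct squarefree integers > 1 with 19951 not a perfect square). To show equality we compute the minimal polynomial of γ. From γ = √71 + √281: γ^2 = 71 + 2√(19951) + 281 = 352 + 2√(19951), so γ^2 - 352 = 2√(19951); squaring, (γ^2 - 352)^2 = 4·19951, i.e. γ^4 - 704γ^2 + 123904 - 79804 = 0, i.e. γ^4 - 704γ^2 + 44100 = 0. So γ is a root of x^4 - 704x^2 + 44100. This polynomial is irreducible over Q: it has no rational root (each ±√71 ± √281 is irrational), and any factorization into two quadratics over Q would force √(19951) ∈ Q (pairing opposite roots) or √71, √281 ∈ Q (other pairings), all impossible. Hence [Q(γ):Q] = 4 = [Q(√71, √281):Q], so Q(γ) = Q(√71, √281).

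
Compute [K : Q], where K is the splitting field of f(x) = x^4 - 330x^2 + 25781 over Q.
[K : Q] = 4

Solving the quadratic in x^2: x^2 = (330 ± √(330^2 - 4·25781))/2 = (330 ± √5776)/2 = (330 ± 76)/2, giving x^2 = 127 or x^2 = 203. So f(x) = (x^2 - 127)(x^2 - 203) and the roots of f are ±√127, ±√203. Hence the splitting field is K = Q(√127, √203). Since 127 and 203 are distinct squarefree integers > 1, their product 25781 is not a perfect square, so √203 ∉ Q(√127). By the tower law [K:Q] = [Q(√127,√203):Q(√127)] · [Q(√127):Q] = 2 · 2 = 4.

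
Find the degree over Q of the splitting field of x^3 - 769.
[K : Q] = 6

The roots of x^3 - 769 are ∛769, ω∛769, ω^2∛769 where ω = e^(2πi/3) is a primitive cube root of unity, so K = Q(∛769, ω). Now [Q(∛769):Q] = 3 (since 769 is not a perfect cube, x^3 - 769 is irreducible) and [Q(ω):Q] = 2. Both 2 and 3 divide [K:Q], and [K:Q] ≤ 3·2 = 6, so [K:Q] = 6. (Equivalently: Q(∛769) ⊂ R but ω ∉ R, so [K : Q(∛769)] = 2.)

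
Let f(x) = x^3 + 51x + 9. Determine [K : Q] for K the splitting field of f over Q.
[K : Q] = 6

By the rational root test, any rational root of the monic integer polynomial f(x) = x^3 + 51x + 9 must be an integer dividing the constant term 9, i.e. one of ±{1, 3, 9}. Evaluating: f(1) = 61, f(-1) = -43, f(3) = 189, f(-3) = -171, f(9) = 1197, f(-9) = -1179; none is 0, so f has no rational root and is therefore irreducible over Q (a cubic with no linear factor over a field is irreducible). For an irreducible cubic, the Galois group is A_3 or S_3 according as the discriminant disc(f) = -4a^3 - 27b^2 = -4·(51)^3 - 27·(9)^2 = -532791 is or is not a square in Q. Here disc(f) = -532791 is not a perfect square in Q, so the Galois group of f over Q is not contained in A_3 and must be all of S_3. The splitting field has degree |S_3| = 6 over Q, so [K : Q] = 6.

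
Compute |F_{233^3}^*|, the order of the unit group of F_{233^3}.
|F_{233^3}^*| = 12649336

F_{233^3} has 233^3 = 12649337 elements; its multiplicative group consists of all nonzero elements, so |F_{233^3}^*| = 12649337 - 1 = 12649336. (It is cyclic since any finite subgroup of the multiplicative group of a field is cyclic.)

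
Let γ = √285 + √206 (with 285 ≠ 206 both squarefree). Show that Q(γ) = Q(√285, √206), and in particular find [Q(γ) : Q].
[Q(γ) : Q] = 4 (equivalently, Q(γ) = Q(√285, √206))

Obviously Q(γ) ⊆ Q(√285, √206), and [Q(√285, √206):Q] = 4 (since 285, 206 are distinct squarefree integers > 1 with 58710 not a perfect square). To show equality we compute the minimal polynomial of γ. From γ = √285 + √206: γ^2 = 285 + 2√(58710) + 206 = 491 + 2√(58710), so γ^2 - 491 = 2√(58710); squaring, (γ^2 - 491)^2 = 4·58710, i.e. γ^4 - 982γ^2 + 241081 - 234840 = 0, i.e. γ^4 - 982γ^2 + 6241 = 0. So γ is a root of x^4 - 982x^2 + 6241. This polynomial is irreducible over Q: it has no rational root (each ±√285 ± √206 is irrational), and any factorization into two quadratics over Q would force √(58710) ∈ Q (pairing opposite roots) or √285, √206 ∈ Q (other pairings), all impossible. Hence [Q(γ):Q] = 4 = [Q(√285, √206):Q], so Q(γ) = Q(√285, √206).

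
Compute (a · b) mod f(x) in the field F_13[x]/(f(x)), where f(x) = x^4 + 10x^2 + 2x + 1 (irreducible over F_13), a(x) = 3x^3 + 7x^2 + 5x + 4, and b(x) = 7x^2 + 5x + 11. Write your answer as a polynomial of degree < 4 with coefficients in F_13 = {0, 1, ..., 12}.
a · b ≡ 10x^3 + 7x^2 + 4x + 6 (mod f(x))

Multiply in F_13[x]: a(x)·b(x) = (3x^3 + 7x^2 + 5x + 4)·(7x^2 + 5x + 11) = 8x^5 + 12x^4 + 12x^3 + 10x + 5. This has degree ≥ 4, so divide by f(x) over F_13: 8x^5 + 12x^4 + 12x^3 + 10x + 5 = (8x + 12)·(x^4 + 10x^2 + 2x + 1) + (10x^3 + 7x^2 + 4x + 6). Hence a·b ≡ 10x^3 + 7x^2 + 4x + 6 (mod f). (F_13[x]/(f) is a field with 13^4 = 28561 elements since f is irreducible of degree 4.)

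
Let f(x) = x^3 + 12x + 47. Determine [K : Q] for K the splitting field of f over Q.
[K : Q] = 6

By the rational root test, any rational root of the monic integer polynomial f(x) = x^3 + 12x + 47 must be an integer dividing the constant term 47, i.e. one of ±{1, 47}. Evaluating: f(1) = 60, f(-1) = 34, f(47) = 104434, f(-47) = -104340; none is 0, so f has no rational root and is therefore irreducible over Q (a cubic with no linear factor over a field is irreducible). For an irreducible cubic, the Galois group is A_3 or S_3 according as the discriminant disc(f) = -4a^3 - 27b^2 = -4·(12)^3 - 27·(47)^2 = -66555 is or is not a square in Q. Here disc(f) = -66555 is not a perfect square in Q, so the Galois group of f over Q is not contained in A_3 and must be all of S_3. The splitting field has degree |S_3| = 6 over Q, so [K : Q] = 6.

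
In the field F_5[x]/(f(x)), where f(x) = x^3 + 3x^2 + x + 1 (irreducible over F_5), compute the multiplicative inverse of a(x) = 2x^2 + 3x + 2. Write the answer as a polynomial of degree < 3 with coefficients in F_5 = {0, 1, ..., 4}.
a(x)^(-1) ≡ 4x^2 + 2 (mod f(x))

Since f is irreducible over F_5, F_5[x]/(f) is a field and a(x) ≠ 0 has an inverse. Apply the extended Euclidean algorithm to f(x) and a(x) in F_5[x]: f(x) = (3x + 2)·a(x) + (4x + 2);  a(x) = (3x + 3)·(4x + 2) + (1). The last nonzero remainder is the constant 1 = gcd(f, a) in F_5. Back-substituting through the division chain expresses 1 = s(x)·a(x) + t(x)·f(x) with s(x) ≡ 4x^2 + 2 (mod f), so a(x)^(-1) ≡ s(x) = 4x^2 + 2 (mod f). Check: (2x^2 + 3x + 2)·(4x^2 + 2) = 3x^4 + 2x^3 + 2x^2 + x + 4 ≡ 1 (mod x^3 + 3x^2 + x + 1).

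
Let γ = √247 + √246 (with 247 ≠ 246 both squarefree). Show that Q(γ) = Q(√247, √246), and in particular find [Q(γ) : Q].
[Q(γ) : Q] = 4 (equivalently, Q(γ) = Q(√247, √246))

Obviously Q(γ) ⊆ Q(√247, √246), and [Q(√247, √246):Q] = 4 (since 247, 246 are distinct squarefree integers > 1 with 60762 not a perfect square). To show equality we compute the minimal polynomial of γ. From γ = √247 + √246: γ^2 = 247 + 2√(60762) + 246 = 493 + 2√(60762), so γ^2 - 493 = 2√(60762); squaring, (γ^2 - 493)^2 = 4·60762, i.e. γ^4 - 986γ^2 + 243049 - 243048 = 0, i.e. γ^4 - 986γ^2 + 1 = 0. So γ is a root of x^4 - 986x^2 + 1. This polynomial is irreducible over Q: it has no rational root (each ±√247 ± √246 is irrational), and any factorization into two quadratics over Q would force √(60762) ∈ Q (pairing opposite roots) or √247, √246 ∈ Q (other pairings), all impossible. Hence [Q(γ):Q] = 4 = [Q(√247, √246):Q], so Q(γ) = Q(√247, √246).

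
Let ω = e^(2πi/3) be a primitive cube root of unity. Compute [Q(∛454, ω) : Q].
[Q(∛454, ω) : Q] = 6

[Q(∛454):Q] = 3 (min poly x^3 - 454, irreducible since 454 is not a perfect cube). [Q(ω):Q] = 2 (min poly x^2 + x + 1). Since Q(∛454) ⊂ R and ω ∉ R, we have ω ∉ Q(∛454), so x^2 + x + 1 remains irreducible over Q(∛454) and [Q(∛454, ω) : Q(∛454)] = 2. By the tower law, [Q(∛454, ω) : Q] = 3 · 2 = 6. (In fact Q(∛454, ω) is the splitting field of x^3 - 454 over Q.)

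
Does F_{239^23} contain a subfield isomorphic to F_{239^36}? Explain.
No: F_{239^36} is not a subfield of F_{239^23}

F_{p^m} embeds in F_{p^n} iff m | n. Here 36 ∤ 23 (since 23 = 0·36 + 23 with remainder 23 ≠ 0), so F_{239^36} is not a subfield of F_{239^23}. Equivalently: if it were, the tower law would give 36 = [F_{239^36}:F_239] dividing [F_{239^23}:F_239] = 23, contradiction.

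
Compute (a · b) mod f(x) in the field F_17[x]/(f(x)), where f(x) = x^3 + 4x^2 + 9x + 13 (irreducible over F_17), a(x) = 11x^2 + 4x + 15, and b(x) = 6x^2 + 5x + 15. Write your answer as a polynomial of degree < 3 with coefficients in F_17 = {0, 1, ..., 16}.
a · b ≡ 13x^2 + 7x + 12 (mod f(x))

Multiply in F_17[x]: a(x)·b(x) = (11x^2 + 4x + 15)·(6x^2 + 5x + 15) = 15x^4 + 11x^3 + 3x^2 + 16x + 4. This has degree ≥ 3, so divide by f(x) over F_17: 15x^4 + 11x^3 + 3x^2 + 16x + 4 = (15x + 2)·(x^3 + 4x^2 + 9x + 13) + (13x^2 + 7x + 12). Hence a·b ≡ 13x^2 + 7x + 12 (mod f). (F_17[x]/(f) is a field with 17^3 = 4913 elements since f is irreducible of degree 3.)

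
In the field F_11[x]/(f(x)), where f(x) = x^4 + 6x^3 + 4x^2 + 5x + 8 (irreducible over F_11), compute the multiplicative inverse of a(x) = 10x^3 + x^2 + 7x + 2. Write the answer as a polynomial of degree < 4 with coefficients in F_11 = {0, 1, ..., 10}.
a(x)^(-1) ≡ 8x^3 + 10x^2 + 9x + 6 (mod f(x))

Since f is irreducible over F_11, F_11[x]/(f) is a field and a(x) ≠ 0 has an inverse. Apply the extended Euclidean algorithm to f(x) and a(x) in F_11[x]: f(x) = (10x + 4)·a(x) + (7x^2 + x);  a(x) = (3x + 6)·(7x^2 + x) + (x + 2);  (7x^2 + x) = (7x + 9)·(x + 2) + (4). The last nonzero remainder is the constant 4 = gcd(f, a) in F_11. Back-substituting through the division chain expresses 4 = s(x)·a(x) + t(x)·f(x) with s(x) ≡ 10x^3 + 7x^2 + 3x + 2 (mod f), so (10x^3 + 7x^2 + 3x + 2)·a(x) ≡ 4 (mod f). Multiplying by 4^(-1) ≡ 3 in F_11 gives a(x)^(-1) ≡ 3·(10x^3 + 7x^2 + 3x + 2) ≡ 8x^3 + 10x^2 + 9x + 6 (mod f). Check: (10x^3 + x^2 + 7x + 2)·(8x^3 + 10x^2 + 9x + 6) = 3x^6 + 9x^5 + 2x^4 + x^3 + x^2 + 5x + 1 ≡ 1 (mod x^4 + 6x^3 + 4x^2 + 5x + 8).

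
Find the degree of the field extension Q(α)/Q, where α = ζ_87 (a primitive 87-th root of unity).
[Q(α):Q] = 56

The minimal polynomial of ζ_87 over Q is the 87-th cyclotomic polynomial Φ_87(x), which is irreducible over Q and has degree φ(87) = 56. Hence [Q(α):Q] = φ(87) = 56.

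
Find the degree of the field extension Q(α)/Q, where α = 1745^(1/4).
[Q(α):Q] = 4

α is a root of x^4 - 1745. By Eisenstein's criterion at the prime p = 5 (which divides the constant term 1745 but p^2 = 25 does not, since 1745 is squarefree), x^4 - 1745 is irreducible over Q. Hence [Q(α):Q] = 4.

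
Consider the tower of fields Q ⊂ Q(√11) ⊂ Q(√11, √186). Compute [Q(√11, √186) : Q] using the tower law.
[Q(√11, √186) : Q] = 4

[Q(√11):Q] = 2 (min poly x^2 - 11, irreducible since 11 is squarefree > 1). For the top step, suppose √186 ∈ Q(√11), say √186 = c + d√11 with c, d ∈ Q. Squaring: 186 = c^2 + 11d^2 + 2cd√11. Since √11 ∉ Q this forces 2cd = 0. If d = 0 then √186 = c ∈ Q, contradicting 186 squarefree > 1. If c = 0 then 186 = 11d^2, so 11·186 = (11d)^2 is a perfect square in Q — but 11·186 = 2046 is not a perfect square (since 11 and 186 are distinct squarefree integers). Contradiction. Hence √186 ∉ Q(√11), so x^2 - 186 stays irreducible over Q(√11) and [Q(√11, √186) : Q(√11)] = 2. By the tower law, [Q(√11, √186) : Q] = 2 · 2 = 4.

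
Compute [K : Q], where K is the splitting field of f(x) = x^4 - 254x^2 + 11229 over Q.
[K : Q] = 4

Solving the quadratic in x^2: x^2 = (254 ± √(254^2 - 4·11229))/2 = (254 ± √19600)/2 = (254 ± 140)/2, giving x^2 = 197 or x^2 = 57. So f(x) = (x^2 - 197)(x^2 - 57) and the roots of f are ±√197, ±√57. Hence the splitting field is K = Q(√197, √57). Since 197 and 57 are distinct squarefree integers > 1, their product 11229 is not a perfect square, so √57 ∉ Q(√197). By the tower law [K:Q] = [Q(√197,√57):Q(√197)] · [Q(√197):Q] = 2 · 2 = 4.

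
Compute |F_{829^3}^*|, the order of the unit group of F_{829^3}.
|F_{829^3}^*| = 569722788

F_{829^3} has 829^3 = 569722789 elements; its multiplicative group consists of all nonzero elements, so |F_{829^3}^*| = 569722789 - 1 = 569722788. (It is cyclic since any finite subgroup of the multiplicative group of a field is cyclic.)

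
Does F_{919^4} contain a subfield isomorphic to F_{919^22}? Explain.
No: F_{919^22} is not a subfield of F_{919^4}

F_{p^m} embeds in F_{p^n} iff m | n. Here 22 ∤ 4 (since 4 = 0·22 + 4 with remainder 4 ≠ 0), so F_{919^22} is not a subfield of F_{919^4}. Equivalently: if it were, the tower law would give 22 = [F_{919^22}:F_919] dividing [F_{919^4}:F_919] = 4, contradiction.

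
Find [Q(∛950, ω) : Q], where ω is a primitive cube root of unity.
[Q(∛950, ω) : Q] = 6

[Q(∛950):Q] = 3 (min poly x^3 - 950, irreducible since 950 is not a perfect cube). [Q(ω):Q] = 2 (min poly x^2 + x + 1). Since Q(∛950) ⊂ R and ω ∉ R, we have ω ∉ Q(∛950), so x^2 + x + 1 remains irreducible over Q(∛950) and [Q(∛950, ω) : Q(∛950)] = 2. By the tower law, [Q(∛950, ω) : Q] = 3 · 2 = 6. (In fact Q(∛950, ω) is the splitting field of x^3 - 950 over Q.)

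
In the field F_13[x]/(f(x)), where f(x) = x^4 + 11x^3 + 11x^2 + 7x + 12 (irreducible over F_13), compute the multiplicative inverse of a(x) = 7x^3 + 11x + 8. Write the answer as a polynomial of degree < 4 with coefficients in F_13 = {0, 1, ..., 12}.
a(x)^(-1) ≡ 11x^3 + 3x^2 + 9x + 10 (mod f(x))

Since f is irreducible over F_13, F_13[x]/(f) is a field and a(x) ≠ 0 has an inverse. Apply the extended Euclidean algorithm to f(x) and a(x) in F_13[x]: f(x) = (2x + 9)·a(x) + (2x^2 + 9x + 5);  a(x) = (10x + 7)·(2x^2 + 9x + 5) + (2x + 12);  (2x^2 + 9x + 5) = (x + 5)·(2x + 12) + (10). The last nonzero remainder is the constant 10 = gcd(f, a) in F_13. Back-substituting through the division chain expresses 10 = s(x)·a(x) + t(x)·f(x) with s(x) ≡ 6x^3 + 4x^2 + 12x + 9 (mod f), so (6x^3 + 4x^2 + 12x + 9)·a(x) ≡ 10 (mod f). Multiplying by 10^(-1) ≡ 4 in F_13 gives a(x)^(-1) ≡ 4·(6x^3 + 4x^2 + 12x + 9) ≡ 11x^3 + 3x^2 + 9x + 10 (mod f). Check: (7x^3 + 11x + 8)·(11x^3 + 3x^2 + 9x + 10) = 12x^6 + 8x^5 + 2x^4 + 9x^3 + 6x^2 + 2 ≡ 1 (mod x^4 + 11x^3 + 11x^2 + 7x + 12).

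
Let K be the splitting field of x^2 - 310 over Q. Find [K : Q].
[K : Q] = 2

f(x) = x^2 - 310 factors as (x - √310)(x + √310). The splitting field is K = Q(√310). Since 310 is squarefree and > 1, it is not a perfect square, so x^2 - 310 is irreducible over Q and [Q(√310) : Q] = 2. Hence [K : Q] = 2.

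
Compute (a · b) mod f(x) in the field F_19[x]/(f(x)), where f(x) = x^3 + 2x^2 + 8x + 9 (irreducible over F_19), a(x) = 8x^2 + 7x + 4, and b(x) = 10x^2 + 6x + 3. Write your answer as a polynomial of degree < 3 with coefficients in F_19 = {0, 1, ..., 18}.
a · b ≡ 6x^2 + 3x + 10 (mod f(x))

Multiply in F_19[x]: a(x)·b(x) = (8x^2 + 7x + 4)·(10x^2 + 6x + 3) = 4x^4 + 4x^3 + 11x^2 + 7x + 12. This has degree ≥ 3, so divide by f(x) over F_19: 4x^4 + 4x^3 + 11x^2 + 7x + 12 = (4x + 15)·(x^3 + 2x^2 + 8x + 9) + (6x^2 + 3x + 10). Hence a·b ≡ 6x^2 + 3x + 10 (mod f). (F_19[x]/(f) is a field with 19^3 = 6859 elements since f is irreducible of degree 3.)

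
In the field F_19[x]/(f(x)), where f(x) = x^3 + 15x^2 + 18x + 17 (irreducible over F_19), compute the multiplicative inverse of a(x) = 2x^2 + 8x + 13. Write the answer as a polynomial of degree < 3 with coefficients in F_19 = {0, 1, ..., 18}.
a(x)^(-1) ≡ 12x^2 + 7x + 2 (mod f(x))

Since f is irreducible over F_19, F_19[x]/(f) is a field and a(x) ≠ 0 has an inverse. Apply the extended Euclidean algorithm to f(x) and a(x) in F_19[x]: f(x) = (10x + 15)·a(x) + (15x + 12);  a(x) = (9x + 6)·(15x + 12) + (17). The last nonzero remainder is the constant 17 = gcd(f, a) in F_19. Back-substituting through the division chain expresses 17 = s(x)·a(x) + t(x)·f(x) with s(x) ≡ 14x^2 + 5x + 15 (mod f), so (14x^2 + 5x + 15)·a(x) ≡ 17 (mod f). Multiplying by 17^(-1) ≡ 9 in F_19 gives a(x)^(-1) ≡ 9·(14x^2 + 5x + 15) ≡ 12x^2 + 7x + 2 (mod f). Check: (2x^2 + 8x + 13)·(12x^2 + 7x + 2) = 5x^4 + 15x^3 + 7x^2 + 12x + 7 ≡ 1 (mod x^3 + 15x^2 + 18x + 17).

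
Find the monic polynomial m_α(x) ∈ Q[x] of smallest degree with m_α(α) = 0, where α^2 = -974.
m_α(x) = x^2 + 974

α satisfies α^2 + 974 = 0, so x^2 + 974 annihilates α. Since d = -974 is squarefree and ≠ 1, it is not a perfect square in Q, so x^2 + 974 has no rational root and is therefore irreducible over Q (a degree-2 polynomial over a field is irreducible iff it has no root). Hence m_α(x) = x^2 + 974.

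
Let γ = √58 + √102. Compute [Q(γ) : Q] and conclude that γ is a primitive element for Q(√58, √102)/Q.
[Q(γ) : Q] = 4 (equivalently, Q(γ) = Q(√58, √102))

Obviously Q(γ) ⊆ Q(√58, √102), and [Q(√58, √102):Q] = 4 (since 58, 102 are distinct squarefree integers > 1 with 5916 not a perfect square). To show equality we compute the minimal polynomial of γ. From γ = √58 + √102: γ^2 = 58 + 2√(5916) + 102 = 160 + 2√(5916), so γ^2 - 160 = 2√(5916); squaring, (γ^2 - 160)^2 = 4·5916, i.e. γ^4 - 320γ^2 + 25600 - 23664 = 0, i.e. γ^4 - 320γ^2 + 1936 = 0. So γ is a root of x^4 - 320x^2 + 1936. This polynomial is irreducible over Q: it has no rational root (each ±√58 ± √102 is irrational), and any factorization into two quadratics over Q would force √(5916) ∈ Q (pairing opposite roots) or √58, √102 ∈ Q (other pairings), all impossible. Hence [Q(γ):Q] = 4 = [Q(√58, √102):Q], so Q(γ) = Q(√58, √102).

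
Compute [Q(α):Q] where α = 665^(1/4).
[Q(α):Q] = 4

α is a root of x^4 - 665. By Eisenstein's criterion at the prime p = 5 (which divides the constant term 665 but p^2 = 25 does not, since 665 is squarefree), x^4 - 665 is irreducible over Q. Hence [Q(α):Q] = 4.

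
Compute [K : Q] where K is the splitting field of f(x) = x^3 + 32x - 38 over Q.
[K : Q] = 6

By the rational root test, any rational root of the monic integer polynomial f(x) = x^3 + 32x - 38 must be an integer dividing the constant term -38, i.e. one of ±{1, 2, 19, 38}. Evaluating: f(1) = -5, f(-1) = -71, f(2) = 34, f(-2) = -110, f(19) = 7429, f(-19) = -7505, f(38) = 56050, f(-38) = -56126; none is 0, so f has no rational root and is therefore irreducible over Q (a cubic with no linear factor over a field is irreducible). For an irreducible cubic, the Galois group is A_3 or S_3 according as the discriminant disc(f) = -4a^3 - 27b^2 = -4·(32)^3 - 27·(-38)^2 = -170060 is or is not a square in Q. Here disc(f) = -170060 is not a perfect square in Q, so the Galois group of f over Q is not contained in A_3 and must be all of S_3. The splitting field has degree |S_3| = 6 over Q, so [K : Q] = 6.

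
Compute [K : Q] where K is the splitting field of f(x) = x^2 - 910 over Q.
[K : Q] = 2

f(x) = x^2 - 910 factors as (x - √910)(x + √910). The splitting field is K = Q(√910). Since 910 is squarefree and > 1, it is not a perfect square, so x^2 - 910 is irreducible over Q and [Q(√910) : Q] = 2. Hence [K : Q] = 2.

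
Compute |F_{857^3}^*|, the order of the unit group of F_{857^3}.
|F_{857^3}^*| = 629422792

F_{857^3} has 857^3 = 629422793 elements; its multiplicative group consists of all nonzero elements, so |F_{857^3}^*| = 629422793 - 1 = 629422792. (It is cyclic since any finite subgroup of the multiplicative group of a field is cyclic.)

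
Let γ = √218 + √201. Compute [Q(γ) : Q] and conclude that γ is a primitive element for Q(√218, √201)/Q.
[Q(γ) : Q] = 4 (equivalently, Q(γ) = Q(√218, √201))

Obviously Q(γ) ⊆ Q(√218, √201), and [Q(√218, √201):Q] = 4 (since 218, 201 are distinct squarefree integers > 1 with 43818 not a perfect square). To show equality we compute the minimal polynomial of γ. From γ = √218 + √201: γ^2 = 218 + 2√(43818) + 201 = 419 + 2√(43818), so γ^2 - 419 = 2√(43818); squaring, (γ^2 - 419)^2 = 4·43818, i.e. γ^4 - 838γ^2 + 175561 - 175272 = 0, i.e. γ^4 - 838γ^2 + 289 = 0. So γ is a root of x^4 - 838x^2 + 289. This polynomial is irreducible over Q: it has no rational root (each ±√218 ± √201 is irrational), and any factorization into two quadratics over Q would force √(43818) ∈ Q (pairing opposite roots) or √218, √201 ∈ Q (other pairings), all impossible. Hence [Q(γ):Q] = 4 = [Q(√218, √201):Q], so Q(γ) = Q(√218, √201).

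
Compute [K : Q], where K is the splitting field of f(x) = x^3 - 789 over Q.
[K : Q] = 6

The roots of x^3 - 789 are ∛789, ω∛789, ω^2∛789 where ω = e^(2πi/3) is a primitive cube root of unity, so K = Q(∛789, ω). Now [Q(∛789):Q] = 3 (since 789 is not a perfect cube, x^3 - 789 is irreducible) and [Q(ω):Q] = 2. Both 2 and 3 divide [K:Q], and [K:Q] ≤ 3·2 = 6, so [K:Q] = 6. (Equivalently: Q(∛789) ⊂ R but ω ∉ R, so [K : Q(∛789)] = 2.)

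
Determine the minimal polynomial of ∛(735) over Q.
m_α(x) = x^3 - 735

α satisfies α^3 = 735, so x^3 - 735 annihilates α. By the rational root test, a rational root p/q (in lowest terms) of x^3 - 735 would satisfy p^3 = 735 q^3, forcing q = 1 and p^3 = 735; but 735 is not a perfect cube, contradiction. A monic cubic over Q with no rational root is irreducible (any nontrivial factorization would include a linear factor). Hence x^3 - 735 is the minimal polynomial of α, and in particular [Q(α):Q] = 3.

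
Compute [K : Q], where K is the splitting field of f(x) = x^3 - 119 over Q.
[K : Q] = 6

The roots of x^3 - 119 are ∛119, ω∛119, ω^2∛119 where ω = e^(2πi/3) is a primitive cube root of unity, so K = Q(∛119, ω). Now [Q(∛119):Q] = 3 (since 119 is not a perfect cube, x^3 - 119 is irreducible) and [Q(ω):Q] = 2. Both 2 and 3 divide [K:Q], and [K:Q] ≤ 3·2 = 6, so [K:Q] = 6. (Equivalently: Q(∛119) ⊂ R but ω ∉ R, so [K : Q(∛119)] = 2.)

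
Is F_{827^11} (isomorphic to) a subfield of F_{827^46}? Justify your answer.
No: F_{827^11} is not a subfield of F_{827^46}

F_{p^m} embeds in F_{p^n} iff m | n. Here 11 ∤ 46 (since 46 = 4·11 + 2 with remainder 2 ≠ 0), so F_{827^11} is not a subfield of F_{827^46}. Equivalently: if it were, the tower law would give 11 = [F_{827^11}:F_827] dividing [F_{827^46}:F_827] = 46, contradiction.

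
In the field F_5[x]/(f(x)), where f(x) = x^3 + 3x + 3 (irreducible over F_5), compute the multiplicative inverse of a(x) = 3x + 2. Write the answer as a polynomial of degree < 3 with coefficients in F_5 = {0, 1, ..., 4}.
a(x)^(-1) ≡ 4x^2 + 4x + 1 (mod f(x))

Since f is irreducible over F_5, F_5[x]/(f) is a field and a(x) ≠ 0 has an inverse. Apply the extended Euclidean algorithm to f(x) and a(x) in F_5[x]: f(x) = (2x^2 + 2x + 3)·a(x) + (2). The last nonzero remainder is the constant 2 = gcd(f, a) in F_5. Back-substituting through the division chain expresses 2 = s(x)·a(x) + t(x)·f(x) with s(x) ≡ 3x^2 + 3x + 2 (mod f), so (3x^2 + 3x + 2)·a(x) ≡ 2 (mod f). Multiplying by 2^(-1) ≡ 3 in F_5 gives a(x)^(-1) ≡ 3·(3x^2 + 3x + 2) ≡ 4x^2 + 4x + 1 (mod f). Check: (3x + 2)·(4x^2 + 4x + 1) = 2x^3 + x + 2 ≡ 1 (mod x^3 + 3x + 3).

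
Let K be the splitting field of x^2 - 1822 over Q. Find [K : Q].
[K : Q] = 2

f(x) = x^2 - 1822 factors as (x - √1822)(x + √1822). The splitting field is K = Q(√1822). Since 1822 is squarefree and > 1, it is not a perfect square, so x^2 - 1822 is irreducible over Q and [Q(√1822) : Q] = 2. Hence [K : Q] = 2.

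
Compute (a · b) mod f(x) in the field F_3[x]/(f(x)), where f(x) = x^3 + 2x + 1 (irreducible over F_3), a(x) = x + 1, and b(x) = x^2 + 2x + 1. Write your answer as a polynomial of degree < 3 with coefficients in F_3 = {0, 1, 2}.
a · b ≡ x (mod f(x))

Multiply in F_3[x]: a(x)·b(x) = (x + 1)·(x^2 + 2x + 1) = x^3 + 1. This has degree ≥ 3, so divide by f(x) over F_3: x^3 + 1 = (1)·(x^3 + 2x + 1) + (x). Hence a·b ≡ x (mod f). (F_3[x]/(f) is a field with 3^3 = 27 elements since f is irreducible of degree 3.)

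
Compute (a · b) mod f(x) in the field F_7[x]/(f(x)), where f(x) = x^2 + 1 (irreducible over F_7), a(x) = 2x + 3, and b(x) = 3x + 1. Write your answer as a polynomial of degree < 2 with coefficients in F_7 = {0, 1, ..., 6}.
a · b ≡ 4x + 4 (mod f(x))

Multiply in F_7[x]: a(x)·b(x) = (2x + 3)·(3x + 1) = 6x^2 + 4x + 3. This has degree ≥ 2, so divide by f(x) over F_7: 6x^2 + 4x + 3 = (6)·(x^2 + 1) + (4x + 4). Hence a·b ≡ 4x + 4 (mod f). (F_7[x]/(f) is a field with 7^2 = 49 elements since f is irreducible of degree 2.)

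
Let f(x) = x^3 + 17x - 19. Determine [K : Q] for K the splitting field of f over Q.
[K : Q] = 6

By the rational root test, any rational root of the monic integer polynomial f(x) = x^3 + 17x - 19 must be an integer dividing the constant term -19, i.e. one of ±{1, 19}. Evaluating: f(1) = -1, f(-1) = -37, f(19) = 7163, f(-19) = -7201; none is 0, so f has no rational root and is therefore irreducible over Q (a cubic with no linear factor over a field is irreducible). For an irreducible cubic, the Galois group is A_3 or S_3 according as the discriminant disc(f) = -4a^3 - 27b^2 = -4·(17)^3 - 27·(-19)^2 = -29399 is or is not a square in Q. Here disc(f) = -29399 is not a perfect square in Q, so the Galois group of f over Q is not contained in A_3 and must be all of S_3. The splitting field has degree |S_3| = 6 over Q, so [K : Q] = 6.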